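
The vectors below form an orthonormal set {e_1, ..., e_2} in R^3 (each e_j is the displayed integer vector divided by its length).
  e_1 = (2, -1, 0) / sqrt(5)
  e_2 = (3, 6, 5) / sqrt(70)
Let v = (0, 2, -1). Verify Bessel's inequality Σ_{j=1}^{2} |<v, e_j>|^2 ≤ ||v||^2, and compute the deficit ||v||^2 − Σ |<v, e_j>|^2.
Σ |<v, e_j>|^2 = 3/2; ||v||^2 = 5; deficit = 7/2

Write each e_j = u_j / sqrt(<u_j, u_j>) where u_j is the displayed integer vector. Then <v, e_j> = <v, u_j> / sqrt(<u_j, u_j>), so |<v, e_j>|^2 = <v, u_j>^2 / <u_j, u_j>.
Coefficients: <v, e_1> = -2/sqrt(5), <v, e_2> = 7/sqrt(70).
Square and sum: Σ |<v, e_j>|^2 = 3/2.
Compute ||v||^2 = v·v = 5.
Deficit = 5 − 3/2 = 7/2 ≥ 0, confirming Bessel's inequality. (The deficit equals ||v − Σ <v,e_j> e_j||^2, the squared distance from v to span{e_j}.)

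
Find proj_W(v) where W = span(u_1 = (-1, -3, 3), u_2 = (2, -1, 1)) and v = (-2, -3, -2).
proj_W(v) = (-2, -1/2, 1/2)

Set up U = [u_1 | ... | u_2] ∈ R^(3×2). The projector onto W = col(U) is P = U (U^T U)^(-1) U^T.
Compute U^T U =
  [19, 4]
  [4, 6],
and U^T v = (5, -3).
Solve U^T U · c = U^T v for the coefficients: c = (3/7, -11/14). The projection is proj_W(v) = U c.
Check: (v - proj_W(v)) · u_1 = 0  (should be 0).
Check: (v - proj_W(v)) · u_2 = 0  (should be 0).
Result: proj_W(v) = (-2, -1/2, 1/2).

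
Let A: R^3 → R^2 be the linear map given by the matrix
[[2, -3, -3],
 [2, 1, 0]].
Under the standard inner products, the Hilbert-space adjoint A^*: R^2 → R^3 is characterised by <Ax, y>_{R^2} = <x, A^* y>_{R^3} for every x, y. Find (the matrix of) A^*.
A^* = A^T =
[[2, 2],
 [-3, 1],
 [-3, 0]]

For real matrices with standard dot products, the defining identity <Ax, y> = <x, A^* y> gives (Ax)^T y = x^T (A^*) y, i.e. x^T A^T y = x^T (A^*) y. Since this holds for all x, y, we must have A^* = A^T. Therefore
A^* =
[[2, 2],
 [-3, 1],
 [-3, 0]].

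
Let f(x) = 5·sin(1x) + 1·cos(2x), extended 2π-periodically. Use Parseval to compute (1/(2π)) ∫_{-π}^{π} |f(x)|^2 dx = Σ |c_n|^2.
Σ |c_n|^2 = 13

Expand |f|^2 and use orthogonality of {sin(nx), cos(mx)} on [-π, π]:
  ∫_{-π}^{π} sin(nx)^2 dx = π, ∫ cos(mx)^2 dx = π, and cross terms integrate to 0.
So ∫_{-π}^{π} f(x)^2 dx = 5^2 · π + 1^2 · π = (25 + 1)π.
Divide by 2π: (25 + 1)/2 = 13.
By Parseval, this equals Σ |c_n|^2.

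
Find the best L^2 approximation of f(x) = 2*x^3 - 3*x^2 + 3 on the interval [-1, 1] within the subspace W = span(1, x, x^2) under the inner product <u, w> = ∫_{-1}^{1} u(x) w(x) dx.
g(x) = -3*x^2 + 6*x/5 + 3

The best approximation g ∈ W is the orthogonal projection of f onto W. Writing g = a_0 + a_1 x + a_2 x^2, the coefficients solve the normal equations G · a = b where
  G_{ij} = <φ_i, φ_j> and b_i = <f, φ_i>, with φ_0 = 1, φ_1 = x, φ_2 = x^2.
G =
  [2, 0, 2/3]
  [0, 2/3, 0]
  [2/3, 0, 2/5],
b = (4, 4/5, 4/5).
Solving gives a_0 = 3, a_1 = 6/5, a_2 = -3, so
  g(x) = -3*x^2 + 6*x/5 + 3.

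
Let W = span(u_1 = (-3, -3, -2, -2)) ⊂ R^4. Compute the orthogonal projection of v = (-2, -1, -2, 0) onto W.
proj_W(v) = (-3/2, -3/2, -1, -1)

Set up U = [u_1 | ... | u_1] ∈ R^(4×1). The projector onto W = col(U) is P = U (U^T U)^(-1) U^T.
Compute U^T U =
  [26],
and U^T v = (13).
Solve U^T U · c = U^T v for the coefficients: c = (1/2). The projection is proj_W(v) = U c.
Check: (v - proj_W(v)) · u_1 = 0  (should be 0).
Result: proj_W(v) = (-3/2, -3/2, -1, -1).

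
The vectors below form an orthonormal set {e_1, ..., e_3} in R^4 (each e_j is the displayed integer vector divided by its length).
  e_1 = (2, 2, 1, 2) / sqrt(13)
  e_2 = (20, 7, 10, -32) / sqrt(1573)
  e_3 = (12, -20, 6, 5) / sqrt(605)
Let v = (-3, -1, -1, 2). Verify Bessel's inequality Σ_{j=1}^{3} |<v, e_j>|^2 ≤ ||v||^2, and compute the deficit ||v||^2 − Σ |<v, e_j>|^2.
Σ |<v, e_j>|^2 = 74/5; ||v||^2 = 15; deficit = 1/5

Write each e_j = u_j / sqrt(<u_j, u_j>) where u_j is the displayed integer vector. Then <v, e_j> = <v, u_j> / sqrt(<u_j, u_j>), so |<v, e_j>|^2 = <v, u_j>^2 / <u_j, u_j>.
Coefficients: <v, e_1> = -5/sqrt(13), <v, e_2> = -141/sqrt(1573), <v, e_3> = -12/sqrt(605).
Square and sum: Σ |<v, e_j>|^2 = 74/5.
Compute ||v||^2 = v·v = 15.
Deficit = 15 − 74/5 = 1/5 ≥ 0, confirming Bessel's inequality. (The deficit equals ||v − Σ <v,e_j> e_j||^2, the squared distance from v to span{e_j}.)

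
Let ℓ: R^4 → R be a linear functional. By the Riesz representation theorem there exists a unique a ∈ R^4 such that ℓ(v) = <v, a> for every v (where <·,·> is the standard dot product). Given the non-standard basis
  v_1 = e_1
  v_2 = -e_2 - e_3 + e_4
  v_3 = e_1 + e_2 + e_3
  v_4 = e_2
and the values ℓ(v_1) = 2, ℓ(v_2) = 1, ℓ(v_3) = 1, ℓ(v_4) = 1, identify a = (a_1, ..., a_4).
a = (2, 1, -2, 0)

Write a = (a_1, ..., a_4) in the standard basis. For each basis vector v_i, ℓ(v_i) = <v_i, a> is a linear equation in the a_j's. Collect the n equations into a matrix system V a = ℓ, where row i of V is v_i (expressed in the standard basis). Since V is invertible (lower-triangular with 1s on the diagonal, up to permutation), solve by back-substitution:
  V =
[[1, 0, 0, 0],
 [0, -1, -1, 1],
 [1, 1, 1, 0],
 [0, 1, 0, 0]]
  V a = (2, 1, 1, 1)
Solving gives a = (2, 1, -2, 0).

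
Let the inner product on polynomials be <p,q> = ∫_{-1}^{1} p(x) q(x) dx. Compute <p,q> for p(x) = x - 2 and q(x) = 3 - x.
<p,q> = -38/3

Expand the product: p(x)·q(x) = -x^2 + 5*x - 6.
∫_{-1}^{1} of each monomial x^k gives [2/(k+1) if k even, 0 if k odd]. Integrating term-by-term (or equivalently evaluating the antiderivative F(x) = -x^3/3 + 5*x^2/2 - 6*x at the endpoints):
  F(1) − F(−1) = -23/6 − (53/6) = -38/3.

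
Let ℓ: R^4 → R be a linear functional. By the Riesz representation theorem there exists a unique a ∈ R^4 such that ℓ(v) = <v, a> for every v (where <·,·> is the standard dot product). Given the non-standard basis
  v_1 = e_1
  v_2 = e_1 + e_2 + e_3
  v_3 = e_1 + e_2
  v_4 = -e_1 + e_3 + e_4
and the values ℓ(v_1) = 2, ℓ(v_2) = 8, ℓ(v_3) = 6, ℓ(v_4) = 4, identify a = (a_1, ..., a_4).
a = (2, 4, 2, 4)

Write a = (a_1, ..., a_4) in the standard basis. For each basis vector v_i, ℓ(v_i) = <v_i, a> is a linear equation in the a_j's. Collect the n equations into a matrix system V a = ℓ, where row i of V is v_i (expressed in the standard basis). Since V is invertible (lower-triangular with 1s on the diagonal, up to permutation), solve by back-substitution:
  V =
[[1, 0, 0, 0],
 [1, 1, 1, 0],
 [1, 1, 0, 0],
 [-1, 0, 1, 1]]
  V a = (2, 8, 6, 4)
Solving gives a = (2, 4, 2, 4).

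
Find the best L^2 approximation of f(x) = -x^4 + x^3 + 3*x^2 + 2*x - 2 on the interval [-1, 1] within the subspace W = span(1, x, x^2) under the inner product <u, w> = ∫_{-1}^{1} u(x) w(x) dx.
g(x) = 15*x^2/7 + 13*x/5 - 67/35

The best approximation g ∈ W is the orthogonal projection of f onto W. Writing g = a_0 + a_1 x + a_2 x^2, the coefficients solve the normal equations G · a = b where
  G_{ij} = <φ_i, φ_j> and b_i = <f, φ_i>, with φ_0 = 1, φ_1 = x, φ_2 = x^2.
G =
  [2, 0, 2/3]
  [0, 2/3, 0]
  [2/3, 0, 2/5],
b = (-12/5, 26/15, -44/105).
Solving gives a_0 = -67/35, a_1 = 13/5, a_2 = 15/7, so
  g(x) = 15*x^2/7 + 13*x/5 - 67/35.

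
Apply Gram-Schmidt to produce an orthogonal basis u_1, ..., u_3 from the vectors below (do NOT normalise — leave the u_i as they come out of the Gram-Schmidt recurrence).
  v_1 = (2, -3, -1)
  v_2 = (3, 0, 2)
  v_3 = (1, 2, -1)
Orthogonal basis:
  u_1 = (2, -3, -1)
  u_2 = (17/7, 6/7, 16/7)
  u_3 = (87/83, 203/166, -261/166)

Apply the Gram-Schmidt recurrence
  u_1 = v_1
  u_i = v_i − Σ_{j<i} ((v_i · u_j) / (u_j · u_j)) · u_j.

Step by step this gives:
  u_1 = (2, -3, -1)
  u_2 = (17/7, 6/7, 16/7)
  u_3 = (87/83, 203/166, -261/166)

Orthogonality check:
  u_2 · u_1 = 0 (should be 0)
  u_3 · u_1 = 0 (should be 0)
  u_3 · u_2 = 0 (should be 0)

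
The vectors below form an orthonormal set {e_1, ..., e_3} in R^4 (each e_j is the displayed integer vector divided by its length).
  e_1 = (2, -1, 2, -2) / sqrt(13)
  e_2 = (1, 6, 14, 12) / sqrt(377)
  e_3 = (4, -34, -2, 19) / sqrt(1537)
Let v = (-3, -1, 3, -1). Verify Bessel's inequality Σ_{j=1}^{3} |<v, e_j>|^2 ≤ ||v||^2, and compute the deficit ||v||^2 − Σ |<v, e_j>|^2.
Σ |<v, e_j>|^2 = 99/53; ||v||^2 = 20; deficit = 961/53

Write each e_j = u_j / sqrt(<u_j, u_j>) where u_j is the displayed integer vector. Then <v, e_j> = <v, u_j> / sqrt(<u_j, u_j>), so |<v, e_j>|^2 = <v, u_j>^2 / <u_j, u_j>.
Coefficients: <v, e_1> = 3/sqrt(13), <v, e_2> = 21/sqrt(377), <v, e_3> = -3/sqrt(1537).
Square and sum: Σ |<v, e_j>|^2 = 99/53.
Compute ||v||^2 = v·v = 20.
Deficit = 20 − 99/53 = 961/53 ≥ 0, confirming Bessel's inequality. (The deficit equals ||v − Σ <v,e_j> e_j||^2, the squared distance from v to span{e_j}.)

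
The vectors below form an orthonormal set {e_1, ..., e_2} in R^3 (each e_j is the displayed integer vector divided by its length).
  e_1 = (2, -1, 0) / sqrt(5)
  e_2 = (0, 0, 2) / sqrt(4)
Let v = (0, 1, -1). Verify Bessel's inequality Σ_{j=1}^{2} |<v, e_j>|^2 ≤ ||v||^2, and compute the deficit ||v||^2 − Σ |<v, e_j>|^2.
Σ |<v, e_j>|^2 = 6/5; ||v||^2 = 2; deficit = 4/5

Write each e_j = u_j / sqrt(<u_j, u_j>) where u_j is the displayed integer vector. Then <v, e_j> = <v, u_j> / sqrt(<u_j, u_j>), so |<v, e_j>|^2 = <v, u_j>^2 / <u_j, u_j>.
Coefficients: <v, e_1> = -1/sqrt(5), <v, e_2> = -2/sqrt(4).
Square and sum: Σ |<v, e_j>|^2 = 6/5.
Compute ||v||^2 = v·v = 2.
Deficit = 2 − 6/5 = 4/5 ≥ 0, confirming Bessel's inequality. (The deficit equals ||v − Σ <v,e_j> e_j||^2, the squared distance from v to span{e_j}.)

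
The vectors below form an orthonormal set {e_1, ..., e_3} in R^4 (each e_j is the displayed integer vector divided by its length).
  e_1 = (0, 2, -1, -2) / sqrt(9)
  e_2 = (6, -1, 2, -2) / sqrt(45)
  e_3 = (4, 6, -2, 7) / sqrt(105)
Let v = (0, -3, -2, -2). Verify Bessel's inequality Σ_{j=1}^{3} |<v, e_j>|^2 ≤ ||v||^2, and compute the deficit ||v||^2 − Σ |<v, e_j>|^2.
Σ |<v, e_j>|^2 = 23/3; ||v||^2 = 17; deficit = 28/3

Write each e_j = u_j / sqrt(<u_j, u_j>) where u_j is the displayed integer vector. Then <v, e_j> = <v, u_j> / sqrt(<u_j, u_j>), so |<v, e_j>|^2 = <v, u_j>^2 / <u_j, u_j>.
Coefficients: <v, e_1> = 0/sqrt(9), <v, e_2> = 3/sqrt(45), <v, e_3> = -28/sqrt(105).
Square and sum: Σ |<v, e_j>|^2 = 23/3.
Compute ||v||^2 = v·v = 17.
Deficit = 17 − 23/3 = 28/3 ≥ 0, confirming Bessel's inequality. (The deficit equals ||v − Σ <v,e_j> e_j||^2, the squared distance from v to span{e_j}.)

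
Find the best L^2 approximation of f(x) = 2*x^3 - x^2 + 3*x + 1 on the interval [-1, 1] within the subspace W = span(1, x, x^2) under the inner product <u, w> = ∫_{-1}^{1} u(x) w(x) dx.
g(x) = -x^2 + 21*x/5 + 1

The best approximation g ∈ W is the orthogonal projection of f onto W. Writing g = a_0 + a_1 x + a_2 x^2, the coefficients solve the normal equations G · a = b where
  G_{ij} = <φ_i, φ_j> and b_i = <f, φ_i>, with φ_0 = 1, φ_1 = x, φ_2 = x^2.
G =
  [2, 0, 2/3]
  [0, 2/3, 0]
  [2/3, 0, 2/5],
b = (4/3, 14/5, 4/15).
Solving gives a_0 = 1, a_1 = 21/5, a_2 = -1, so
  g(x) = -x^2 + 21*x/5 + 1.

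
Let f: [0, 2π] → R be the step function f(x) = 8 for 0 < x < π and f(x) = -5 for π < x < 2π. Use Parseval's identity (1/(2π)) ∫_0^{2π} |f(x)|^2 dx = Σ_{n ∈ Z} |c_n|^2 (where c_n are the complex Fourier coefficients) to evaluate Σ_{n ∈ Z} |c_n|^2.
Σ |c_n|^2 = 89/2

Parseval equates the L^2 energy of f (normalised by 1/(2π)) with the ℓ^2 sum of its Fourier coefficients: (1/(2π)) ∫_0^{2π} |f|^2 = Σ |c_n|^2.
Compute the left side: (1/(2π)) [∫_0^π 8^2 dx + ∫_π^{2π} (-5)^2 dx] = (1/(2π)) · (64π + 25π) = (64 + 25)/2 = 89/2.
So Σ_{n ∈ Z} |c_n|^2 = 89/2.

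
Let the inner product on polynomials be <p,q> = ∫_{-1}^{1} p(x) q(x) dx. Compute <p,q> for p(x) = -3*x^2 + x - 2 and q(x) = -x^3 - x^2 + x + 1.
<p,q> = -16/5

Expand the product: p(x)·q(x) = 3*x^5 + 2*x^4 - 2*x^3 - x - 2.
∫_{-1}^{1} of each monomial x^k gives [2/(k+1) if k even, 0 if k odd]. Integrating term-by-term (or equivalently evaluating the antiderivative F(x) = x^6/2 + 2*x^5/5 - x^4/2 - x^2/2 - 2*x at the endpoints):
  F(1) − F(−1) = -21/10 − (11/10) = -16/5.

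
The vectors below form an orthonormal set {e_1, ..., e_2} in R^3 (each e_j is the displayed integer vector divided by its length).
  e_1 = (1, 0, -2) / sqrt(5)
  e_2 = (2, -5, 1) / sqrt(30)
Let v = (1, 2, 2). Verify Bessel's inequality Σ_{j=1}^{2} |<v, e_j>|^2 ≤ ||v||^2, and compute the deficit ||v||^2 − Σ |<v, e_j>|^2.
Σ |<v, e_j>|^2 = 3; ||v||^2 = 9; deficit = 6

Write each e_j = u_j / sqrt(<u_j, u_j>) where u_j is the displayed integer vector. Then <v, e_j> = <v, u_j> / sqrt(<u_j, u_j>), so |<v, e_j>|^2 = <v, u_j>^2 / <u_j, u_j>.
Coefficients: <v, e_1> = -3/sqrt(5), <v, e_2> = -6/sqrt(30).
Square and sum: Σ |<v, e_j>|^2 = 3.
Compute ||v||^2 = v·v = 9.
Deficit = 9 − 3 = 6 ≥ 0, confirming Bessel's inequality. (The deficit equals ||v − Σ <v,e_j> e_j||^2, the squared distance from v to span{e_j}.)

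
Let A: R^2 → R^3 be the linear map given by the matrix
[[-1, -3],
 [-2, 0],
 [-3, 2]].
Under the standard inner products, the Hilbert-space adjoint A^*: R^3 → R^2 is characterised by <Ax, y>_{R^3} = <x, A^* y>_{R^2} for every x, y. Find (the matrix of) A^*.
A^* = A^T =
[[-1, -2, -3],
 [-3, 0, 2]]

For real matrices with standard dot products, the defining identity <Ax, y> = <x, A^* y> gives (Ax)^T y = x^T (A^*) y, i.e. x^T A^T y = x^T (A^*) y. Since this holds for all x, y, we must have A^* = A^T. Therefore
A^* =
[[-1, -2, -3],
 [-3, 0, 2]].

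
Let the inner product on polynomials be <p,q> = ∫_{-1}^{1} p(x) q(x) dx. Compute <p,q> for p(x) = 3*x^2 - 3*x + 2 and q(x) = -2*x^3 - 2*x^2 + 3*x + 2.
<p,q> = 10/3

Expand the product: p(x)·q(x) = -6*x^5 + 11*x^3 - 7*x^2 + 4.
∫_{-1}^{1} of each monomial x^k gives [2/(k+1) if k even, 0 if k odd]. Integrating term-by-term (or equivalently evaluating the antiderivative F(x) = -x^6 + 11*x^4/4 - 7*x^3/3 + 4*x at the endpoints):
  F(1) − F(−1) = 41/12 − (1/12) = 10/3.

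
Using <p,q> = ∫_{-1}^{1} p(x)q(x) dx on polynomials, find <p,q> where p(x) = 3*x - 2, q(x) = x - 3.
<p,q> = 14

Expand the product: p(x)·q(x) = 3*x^2 - 11*x + 6.
∫_{-1}^{1} of each monomial x^k gives [2/(k+1) if k even, 0 if k odd]. Integrating term-by-term (or equivalently evaluating the antiderivative F(x) = x^3 - 11*x^2/2 + 6*x at the endpoints):
  F(1) − F(−1) = 3/2 − (-25/2) = 14.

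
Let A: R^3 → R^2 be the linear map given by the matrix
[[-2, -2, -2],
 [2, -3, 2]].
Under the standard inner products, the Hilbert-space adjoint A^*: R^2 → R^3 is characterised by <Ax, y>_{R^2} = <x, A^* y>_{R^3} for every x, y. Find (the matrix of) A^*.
A^* = A^T =
[[-2, 2],
 [-2, -3],
 [-2, 2]]

For real matrices with standard dot products, the defining identity <Ax, y> = <x, A^* y> gives (Ax)^T y = x^T (A^*) y, i.e. x^T A^T y = x^T (A^*) y. Since this holds for all x, y, we must have A^* = A^T. Therefore
A^* =
[[-2, 2],
 [-2, -3],
 [-2, 2]].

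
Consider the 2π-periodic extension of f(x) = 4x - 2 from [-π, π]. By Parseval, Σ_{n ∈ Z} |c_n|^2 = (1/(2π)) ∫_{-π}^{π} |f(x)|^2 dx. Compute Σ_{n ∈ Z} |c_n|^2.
Σ |c_n|^2 = 16π^2/3 + 4

Expand and integrate term by term over [-π, π]:
  ∫ (4x)^2 dx = 16·(2π^3/3); ∫ 2·4·(-2)·x dx = 0 (odd integrand); ∫ (-2)^2 dx = 4·2π.
So (1/(2π)) ∫_{-π}^{π} (4x - 2)^2 dx = 16π^2/3 + 4 = 16π^2/3 + 4.
Parseval ⇒ Σ |c_n|^2 = 16π^2/3 + 4.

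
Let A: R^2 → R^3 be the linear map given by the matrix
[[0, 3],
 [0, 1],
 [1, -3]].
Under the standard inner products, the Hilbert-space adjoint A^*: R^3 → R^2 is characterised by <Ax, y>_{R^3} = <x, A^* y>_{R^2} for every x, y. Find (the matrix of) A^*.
A^* = A^T =
[[0, 0, 1],
 [3, 1, -3]]

For real matrices with standard dot products, the defining identity <Ax, y> = <x, A^* y> gives (Ax)^T y = x^T (A^*) y, i.e. x^T A^T y = x^T (A^*) y. Since this holds for all x, y, we must have A^* = A^T. Therefore
A^* =
[[0, 0, 1],
 [3, 1, -3]].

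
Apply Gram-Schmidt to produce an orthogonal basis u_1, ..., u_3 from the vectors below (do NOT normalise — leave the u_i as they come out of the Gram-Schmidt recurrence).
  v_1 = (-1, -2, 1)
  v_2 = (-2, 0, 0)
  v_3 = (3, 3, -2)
Orthogonal basis:
  u_1 = (-1, -2, 1)
  u_2 = (-5/3, 2/3, -1/3)
  u_3 = (0, -1/5, -2/5)

Apply the Gram-Schmidt recurrence
  u_1 = v_1
  u_i = v_i − Σ_{j<i} ((v_i · u_j) / (u_j · u_j)) · u_j.

Step by step this gives:
  u_1 = (-1, -2, 1)
  u_2 = (-5/3, 2/3, -1/3)
  u_3 = (0, -1/5, -2/5)

Orthogonality check:
  u_2 · u_1 = 0 (should be 0)
  u_3 · u_1 = 0 (should be 0)
  u_3 · u_2 = 0 (should be 0)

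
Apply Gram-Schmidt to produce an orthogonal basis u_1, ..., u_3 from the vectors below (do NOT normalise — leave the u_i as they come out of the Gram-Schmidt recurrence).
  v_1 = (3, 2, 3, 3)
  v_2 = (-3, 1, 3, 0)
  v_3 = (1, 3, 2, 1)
Orthogonal basis:
  u_1 = (3, 2, 3, 3)
  u_2 = (-99/31, 27/31, 87/31, -6/31)
  u_3 = (1/13, 21/13, -6/13, -9/13)

Apply the Gram-Schmidt recurrence
  u_1 = v_1
  u_i = v_i − Σ_{j<i} ((v_i · u_j) / (u_j · u_j)) · u_j.

Step by step this gives:
  u_1 = (3, 2, 3, 3)
  u_2 = (-99/31, 27/31, 87/31, -6/31)
  u_3 = (1/13, 21/13, -6/13, -9/13)

Orthogonality check:
  u_2 · u_1 = 0 (should be 0)
  u_3 · u_1 = 0 (should be 0)
  u_3 · u_2 = 0 (should be 0)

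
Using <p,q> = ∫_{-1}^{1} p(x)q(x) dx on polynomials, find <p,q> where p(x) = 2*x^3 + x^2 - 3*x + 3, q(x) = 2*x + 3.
<p,q> = 88/5

Expand the product: p(x)·q(x) = 4*x^4 + 8*x^3 - 3*x^2 - 3*x + 9.
∫_{-1}^{1} of each monomial x^k gives [2/(k+1) if k even, 0 if k odd]. Integrating term-by-term (or equivalently evaluating the antiderivative F(x) = 4*x^5/5 + 2*x^4 - x^3 - 3*x^2/2 + 9*x at the endpoints):
  F(1) − F(−1) = 93/10 − (-83/10) = 88/5.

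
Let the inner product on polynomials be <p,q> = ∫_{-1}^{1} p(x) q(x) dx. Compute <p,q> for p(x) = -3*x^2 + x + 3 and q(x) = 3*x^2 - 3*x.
<p,q> = 2/5

Expand the product: p(x)·q(x) = -9*x^4 + 12*x^3 + 6*x^2 - 9*x.
∫_{-1}^{1} of each monomial x^k gives [2/(k+1) if k even, 0 if k odd]. Integrating term-by-term (or equivalently evaluating the antiderivative F(x) = -9*x^5/5 + 3*x^4 + 2*x^3 - 9*x^2/2 at the endpoints):
  F(1) − F(−1) = -13/10 − (-17/10) = 2/5.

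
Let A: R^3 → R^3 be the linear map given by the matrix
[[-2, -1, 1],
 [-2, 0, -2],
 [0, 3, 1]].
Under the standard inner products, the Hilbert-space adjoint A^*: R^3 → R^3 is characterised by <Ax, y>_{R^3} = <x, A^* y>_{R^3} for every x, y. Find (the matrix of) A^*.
A^* = A^T =
[[-2, -2, 0],
 [-1, 0, 3],
 [1, -2, 1]]

For real matrices with standard dot products, the defining identity <Ax, y> = <x, A^* y> gives (Ax)^T y = x^T (A^*) y, i.e. x^T A^T y = x^T (A^*) y. Since this holds for all x, y, we must have A^* = A^T. Therefore
A^* =
[[-2, -2, 0],
 [-1, 0, 3],
 [1, -2, 1]].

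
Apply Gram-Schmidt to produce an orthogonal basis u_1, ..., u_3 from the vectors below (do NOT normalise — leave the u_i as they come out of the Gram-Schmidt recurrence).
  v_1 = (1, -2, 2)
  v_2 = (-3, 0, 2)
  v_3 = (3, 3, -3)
Orthogonal basis:
  u_1 = (1, -2, 2)
  u_2 = (-28/9, 2/9, 16/9)
  u_3 = (18/29, 36/29, 27/29)

Apply the Gram-Schmidt recurrence
  u_1 = v_1
  u_i = v_i − Σ_{j<i} ((v_i · u_j) / (u_j · u_j)) · u_j.

Step by step this gives:
  u_1 = (1, -2, 2)
  u_2 = (-28/9, 2/9, 16/9)
  u_3 = (18/29, 36/29, 27/29)

Orthogonality check:
  u_2 · u_1 = 0 (should be 0)
  u_3 · u_1 = 0 (should be 0)
  u_3 · u_2 = 0 (should be 0)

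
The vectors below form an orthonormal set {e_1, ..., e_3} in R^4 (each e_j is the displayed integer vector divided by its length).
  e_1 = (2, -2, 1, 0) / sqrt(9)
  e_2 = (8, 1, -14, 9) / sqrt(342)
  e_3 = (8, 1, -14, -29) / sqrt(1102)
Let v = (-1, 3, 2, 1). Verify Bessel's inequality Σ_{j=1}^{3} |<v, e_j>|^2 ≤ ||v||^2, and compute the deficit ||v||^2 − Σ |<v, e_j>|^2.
Σ |<v, e_j>|^2 = 266/29; ||v||^2 = 15; deficit = 169/29

Write each e_j = u_j / sqrt(<u_j, u_j>) where u_j is the displayed integer vector. Then <v, e_j> = <v, u_j> / sqrt(<u_j, u_j>), so |<v, e_j>|^2 = <v, u_j>^2 / <u_j, u_j>.
Coefficients: <v, e_1> = -6/sqrt(9), <v, e_2> = -24/sqrt(342), <v, e_3> = -62/sqrt(1102).
Square and sum: Σ |<v, e_j>|^2 = 266/29.
Compute ||v||^2 = v·v = 15.
Deficit = 15 − 266/29 = 169/29 ≥ 0, confirming Bessel's inequality. (The deficit equals ||v − Σ <v,e_j> e_j||^2, the squared distance from v to span{e_j}.)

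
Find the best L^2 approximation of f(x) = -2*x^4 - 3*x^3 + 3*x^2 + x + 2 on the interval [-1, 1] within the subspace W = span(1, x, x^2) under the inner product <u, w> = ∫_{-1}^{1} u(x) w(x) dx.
g(x) = 9*x^2/7 - 4*x/5 + 76/35

The best approximation g ∈ W is the orthogonal projection of f onto W. Writing g = a_0 + a_1 x + a_2 x^2, the coefficients solve the normal equations G · a = b where
  G_{ij} = <φ_i, φ_j> and b_i = <f, φ_i>, with φ_0 = 1, φ_1 = x, φ_2 = x^2.
G =
  [2, 0, 2/3]
  [0, 2/3, 0]
  [2/3, 0, 2/5],
b = (26/5, -8/15, 206/105).
Solving gives a_0 = 76/35, a_1 = -4/5, a_2 = 9/7, so
  g(x) = 9*x^2/7 - 4*x/5 + 76/35.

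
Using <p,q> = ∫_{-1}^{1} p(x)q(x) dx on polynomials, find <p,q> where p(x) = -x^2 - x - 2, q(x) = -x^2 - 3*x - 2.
<p,q> = 196/15

Expand the product: p(x)·q(x) = x^4 + 4*x^3 + 7*x^2 + 8*x + 4.
∫_{-1}^{1} of each monomial x^k gives [2/(k+1) if k even, 0 if k odd]. Integrating term-by-term (or equivalently evaluating the antiderivative F(x) = x^5/5 + x^4 + 7*x^3/3 + 4*x^2 + 4*x at the endpoints):
  F(1) − F(−1) = 173/15 − (-23/15) = 196/15.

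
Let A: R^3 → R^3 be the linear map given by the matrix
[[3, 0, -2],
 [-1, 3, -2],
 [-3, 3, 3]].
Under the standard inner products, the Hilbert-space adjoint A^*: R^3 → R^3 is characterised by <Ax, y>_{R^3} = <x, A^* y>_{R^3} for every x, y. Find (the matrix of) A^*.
A^* = A^T =
[[3, -1, -3],
 [0, 3, 3],
 [-2, -2, 3]]

For real matrices with standard dot products, the defining identity <Ax, y> = <x, A^* y> gives (Ax)^T y = x^T (A^*) y, i.e. x^T A^T y = x^T (A^*) y. Since this holds for all x, y, we must have A^* = A^T. Therefore
A^* =
[[3, -1, -3],
 [0, 3, 3],
 [-2, -2, 3]].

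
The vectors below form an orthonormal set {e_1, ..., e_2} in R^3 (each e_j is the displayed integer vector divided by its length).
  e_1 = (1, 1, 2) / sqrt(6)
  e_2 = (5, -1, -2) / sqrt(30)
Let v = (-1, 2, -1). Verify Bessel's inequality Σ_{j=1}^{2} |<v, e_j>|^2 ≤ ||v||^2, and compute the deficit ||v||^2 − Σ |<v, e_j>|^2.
Σ |<v, e_j>|^2 = 1; ||v||^2 = 6; deficit = 5

Write each e_j = u_j / sqrt(<u_j, u_j>) where u_j is the displayed integer vector. Then <v, e_j> = <v, u_j> / sqrt(<u_j, u_j>), so |<v, e_j>|^2 = <v, u_j>^2 / <u_j, u_j>.
Coefficients: <v, e_1> = -1/sqrt(6), <v, e_2> = -5/sqrt(30).
Square and sum: Σ |<v, e_j>|^2 = 1.
Compute ||v||^2 = v·v = 6.
Deficit = 6 − 1 = 5 ≥ 0, confirming Bessel's inequality. (The deficit equals ||v − Σ <v,e_j> e_j||^2, the squared distance from v to span{e_j}.)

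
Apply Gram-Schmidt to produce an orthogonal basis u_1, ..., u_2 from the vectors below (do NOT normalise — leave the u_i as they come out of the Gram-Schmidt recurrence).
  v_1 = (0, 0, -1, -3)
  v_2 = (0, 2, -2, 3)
Orthogonal basis:
  u_1 = (0, 0, -1, -3)
  u_2 = (0, 2, -27/10, 9/10)

Apply the Gram-Schmidt recurrence
  u_1 = v_1
  u_i = v_i − Σ_{j<i} ((v_i · u_j) / (u_j · u_j)) · u_j.

Step by step this gives:
  u_1 = (0, 0, -1, -3)
  u_2 = (0, 2, -27/10, 9/10)

Orthogonality check:
  u_2 · u_1 = 0 (should be 0)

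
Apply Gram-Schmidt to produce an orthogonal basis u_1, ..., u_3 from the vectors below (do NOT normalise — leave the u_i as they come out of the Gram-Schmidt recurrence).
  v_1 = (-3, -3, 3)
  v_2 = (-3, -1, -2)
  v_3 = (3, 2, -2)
Orthogonal basis:
  u_1 = (-3, -3, 3)
  u_2 = (-7/3, -1/3, -8/3)
  u_3 = (9/38, -15/38, -3/19)

Apply the Gram-Schmidt recurrence
  u_1 = v_1
  u_i = v_i − Σ_{j<i} ((v_i · u_j) / (u_j · u_j)) · u_j.

Step by step this gives:
  u_1 = (-3, -3, 3)
  u_2 = (-7/3, -1/3, -8/3)
  u_3 = (9/38, -15/38, -3/19)

Orthogonality check:
  u_2 · u_1 = 0 (should be 0)
  u_3 · u_1 = 0 (should be 0)
  u_3 · u_2 = 0 (should be 0)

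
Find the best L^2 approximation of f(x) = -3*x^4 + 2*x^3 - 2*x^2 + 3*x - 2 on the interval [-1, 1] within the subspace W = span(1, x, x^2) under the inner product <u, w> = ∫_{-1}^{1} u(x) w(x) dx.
g(x) = -32*x^2/7 + 21*x/5 - 61/35

The best approximation g ∈ W is the orthogonal projection of f onto W. Writing g = a_0 + a_1 x + a_2 x^2, the coefficients solve the normal equations G · a = b where
  G_{ij} = <φ_i, φ_j> and b_i = <f, φ_i>, with φ_0 = 1, φ_1 = x, φ_2 = x^2.
G =
  [2, 0, 2/3]
  [0, 2/3, 0]
  [2/3, 0, 2/5],
b = (-98/15, 14/5, -314/105).
Solving gives a_0 = -61/35, a_1 = 21/5, a_2 = -32/7, so
  g(x) = -32*x^2/7 + 21*x/5 - 61/35.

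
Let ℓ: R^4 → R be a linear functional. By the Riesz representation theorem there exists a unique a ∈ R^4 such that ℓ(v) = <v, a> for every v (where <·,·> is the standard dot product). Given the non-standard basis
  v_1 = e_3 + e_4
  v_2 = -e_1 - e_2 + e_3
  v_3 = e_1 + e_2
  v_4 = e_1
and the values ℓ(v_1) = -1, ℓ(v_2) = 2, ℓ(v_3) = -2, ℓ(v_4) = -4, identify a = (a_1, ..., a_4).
a = (-4, 2, 0, -1)

Write a = (a_1, ..., a_4) in the standard basis. For each basis vector v_i, ℓ(v_i) = <v_i, a> is a linear equation in the a_j's. Collect the n equations into a matrix system V a = ℓ, where row i of V is v_i (expressed in the standard basis). Since V is invertible (lower-triangular with 1s on the diagonal, up to permutation), solve by back-substitution:
  V =
[[0, 0, 1, 1],
 [-1, -1, 1, 0],
 [1, 1, 0, 0],
 [1, 0, 0, 0]]
  V a = (-1, 2, -2, -4)
Solving gives a = (-4, 2, 0, -1).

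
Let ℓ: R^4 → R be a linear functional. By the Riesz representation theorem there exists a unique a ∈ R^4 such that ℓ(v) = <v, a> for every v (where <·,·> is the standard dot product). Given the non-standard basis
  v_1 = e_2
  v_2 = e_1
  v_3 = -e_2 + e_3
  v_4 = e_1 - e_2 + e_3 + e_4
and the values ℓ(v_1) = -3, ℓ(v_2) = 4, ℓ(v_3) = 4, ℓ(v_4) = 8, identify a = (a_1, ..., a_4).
a = (4, -3, 1, 0)

Write a = (a_1, ..., a_4) in the standard basis. For each basis vector v_i, ℓ(v_i) = <v_i, a> is a linear equation in the a_j's. Collect the n equations into a matrix system V a = ℓ, where row i of V is v_i (expressed in the standard basis). Since V is invertible (lower-triangular with 1s on the diagonal, up to permutation), solve by back-substitution:
  V =
[[0, 1, 0, 0],
 [1, 0, 0, 0],
 [0, -1, 1, 0],
 [1, -1, 1, 1]]
  V a = (-3, 4, 4, 8)
Solving gives a = (4, -3, 1, 0).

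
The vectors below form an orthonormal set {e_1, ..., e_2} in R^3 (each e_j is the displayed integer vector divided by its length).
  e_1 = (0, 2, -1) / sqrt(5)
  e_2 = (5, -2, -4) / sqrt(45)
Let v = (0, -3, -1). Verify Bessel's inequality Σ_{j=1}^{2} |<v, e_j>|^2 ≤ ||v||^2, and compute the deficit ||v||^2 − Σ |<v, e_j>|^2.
Σ |<v, e_j>|^2 = 65/9; ||v||^2 = 10; deficit = 25/9

Write each e_j = u_j / sqrt(<u_j, u_j>) where u_j is the displayed integer vector. Then <v, e_j> = <v, u_j> / sqrt(<u_j, u_j>), so |<v, e_j>|^2 = <v, u_j>^2 / <u_j, u_j>.
Coefficients: <v, e_1> = -5/sqrt(5), <v, e_2> = 10/sqrt(45).
Square and sum: Σ |<v, e_j>|^2 = 65/9.
Compute ||v||^2 = v·v = 10.
Deficit = 10 − 65/9 = 25/9 ≥ 0, confirming Bessel's inequality. (The deficit equals ||v − Σ <v,e_j> e_j||^2, the squared distance from v to span{e_j}.)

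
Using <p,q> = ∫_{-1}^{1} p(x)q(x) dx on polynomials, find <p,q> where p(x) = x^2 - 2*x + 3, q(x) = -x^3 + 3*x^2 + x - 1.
<p,q> = 0

Expand the product: p(x)·q(x) = -x^5 + 5*x^4 - 8*x^3 + 6*x^2 + 5*x - 3.
∫_{-1}^{1} of each monomial x^k gives [2/(k+1) if k even, 0 if k odd]. Integrating term-by-term (or equivalently evaluating the antiderivative F(x) = -x^6/6 + x^5 - 2*x^4 + 2*x^3 + 5*x^2/2 - 3*x at the endpoints):
  F(1) − F(−1) = 1/3 − (1/3) = 0.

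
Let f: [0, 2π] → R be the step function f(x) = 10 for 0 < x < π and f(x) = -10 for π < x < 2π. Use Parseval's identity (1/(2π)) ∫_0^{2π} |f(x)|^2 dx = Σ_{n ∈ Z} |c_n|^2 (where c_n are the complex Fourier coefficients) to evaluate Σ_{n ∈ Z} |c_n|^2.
Σ |c_n|^2 = 100

Parseval equates the L^2 energy of f (normalised by 1/(2π)) with the ℓ^2 sum of its Fourier coefficients: (1/(2π)) ∫_0^{2π} |f|^2 = Σ |c_n|^2.
Compute the left side: (1/(2π)) [∫_0^π 10^2 dx + ∫_π^{2π} (-10)^2 dx] = (1/(2π)) · (100π + 100π) = (100 + 100)/2 = 100.
So Σ_{n ∈ Z} |c_n|^2 = 100.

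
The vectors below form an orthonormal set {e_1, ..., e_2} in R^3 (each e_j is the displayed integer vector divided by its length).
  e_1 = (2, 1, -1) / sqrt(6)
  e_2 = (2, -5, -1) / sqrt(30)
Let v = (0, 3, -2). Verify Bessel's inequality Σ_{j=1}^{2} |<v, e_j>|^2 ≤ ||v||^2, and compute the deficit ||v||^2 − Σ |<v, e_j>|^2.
Σ |<v, e_j>|^2 = 49/5; ||v||^2 = 13; deficit = 16/5

Write each e_j = u_j / sqrt(<u_j, u_j>) where u_j is the displayed integer vector. Then <v, e_j> = <v, u_j> / sqrt(<u_j, u_j>), so |<v, e_j>|^2 = <v, u_j>^2 / <u_j, u_j>.
Coefficients: <v, e_1> = 5/sqrt(6), <v, e_2> = -13/sqrt(30).
Square and sum: Σ |<v, e_j>|^2 = 49/5.
Compute ||v||^2 = v·v = 13.
Deficit = 13 − 49/5 = 16/5 ≥ 0, confirming Bessel's inequality. (The deficit equals ||v − Σ <v,e_j> e_j||^2, the squared distance from v to span{e_j}.)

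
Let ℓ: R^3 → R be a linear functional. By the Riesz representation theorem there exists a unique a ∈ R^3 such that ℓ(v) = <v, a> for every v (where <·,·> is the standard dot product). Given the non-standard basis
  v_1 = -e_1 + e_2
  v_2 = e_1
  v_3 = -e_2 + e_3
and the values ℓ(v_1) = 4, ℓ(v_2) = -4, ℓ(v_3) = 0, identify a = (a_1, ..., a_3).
a = (-4, 0, 0)

Write a = (a_1, ..., a_3) in the standard basis. For each basis vector v_i, ℓ(v_i) = <v_i, a> is a linear equation in the a_j's. Collect the n equations into a matrix system V a = ℓ, where row i of V is v_i (expressed in the standard basis). Since V is invertible (lower-triangular with 1s on the diagonal, up to permutation), solve by back-substitution:
  V =
[[-1, 1, 0],
 [1, 0, 0],
 [0, -1, 1]]
  V a = (4, -4, 0)
Solving gives a = (-4, 0, 0).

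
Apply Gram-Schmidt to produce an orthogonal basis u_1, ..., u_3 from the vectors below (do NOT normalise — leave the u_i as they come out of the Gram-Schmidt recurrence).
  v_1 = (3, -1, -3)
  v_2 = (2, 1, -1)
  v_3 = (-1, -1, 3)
Orthogonal basis:
  u_1 = (3, -1, -3)
  u_2 = (14/19, 27/19, 5/19)
  u_3 = (28/25, -21/25, 7/5)

Apply the Gram-Schmidt recurrence
  u_1 = v_1
  u_i = v_i − Σ_{j<i} ((v_i · u_j) / (u_j · u_j)) · u_j.

Step by step this gives:
  u_1 = (3, -1, -3)
  u_2 = (14/19, 27/19, 5/19)
  u_3 = (28/25, -21/25, 7/5)

Orthogonality check:
  u_2 · u_1 = 0 (should be 0)
  u_3 · u_1 = 0 (should be 0)
  u_3 · u_2 = 0 (should be 0)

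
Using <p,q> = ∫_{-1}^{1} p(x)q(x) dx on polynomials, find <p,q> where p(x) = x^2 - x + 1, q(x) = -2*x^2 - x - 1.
<p,q> = -62/15

Expand the product: p(x)·q(x) = -2*x^4 + x^3 - 2*x^2 - 1.
∫_{-1}^{1} of each monomial x^k gives [2/(k+1) if k even, 0 if k odd]. Integrating term-by-term (or equivalently evaluating the antiderivative F(x) = -2*x^5/5 + x^4/4 - 2*x^3/3 - x at the endpoints):
  F(1) − F(−1) = -109/60 − (139/60) = -62/15.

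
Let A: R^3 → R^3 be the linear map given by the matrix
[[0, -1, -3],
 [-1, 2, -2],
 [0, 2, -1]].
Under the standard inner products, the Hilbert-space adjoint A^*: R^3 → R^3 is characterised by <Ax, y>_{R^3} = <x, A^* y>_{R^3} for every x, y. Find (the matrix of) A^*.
A^* = A^T =
[[0, -1, 0],
 [-1, 2, 2],
 [-3, -2, -1]]

For real matrices with standard dot products, the defining identity <Ax, y> = <x, A^* y> gives (Ax)^T y = x^T (A^*) y, i.e. x^T A^T y = x^T (A^*) y. Since this holds for all x, y, we must have A^* = A^T. Therefore
A^* =
[[0, -1, 0],
 [-1, 2, 2],
 [-3, -2, -1]].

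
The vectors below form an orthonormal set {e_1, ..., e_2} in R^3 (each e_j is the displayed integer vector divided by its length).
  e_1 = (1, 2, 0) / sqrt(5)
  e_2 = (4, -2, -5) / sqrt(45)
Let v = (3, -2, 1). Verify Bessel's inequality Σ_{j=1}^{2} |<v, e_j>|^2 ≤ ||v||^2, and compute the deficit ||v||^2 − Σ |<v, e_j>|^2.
Σ |<v, e_j>|^2 = 26/9; ||v||^2 = 14; deficit = 100/9

Write each e_j = u_j / sqrt(<u_j, u_j>) where u_j is the displayed integer vector. Then <v, e_j> = <v, u_j> / sqrt(<u_j, u_j>), so |<v, e_j>|^2 = <v, u_j>^2 / <u_j, u_j>.
Coefficients: <v, e_1> = -1/sqrt(5), <v, e_2> = 11/sqrt(45).
Square and sum: Σ |<v, e_j>|^2 = 26/9.
Compute ||v||^2 = v·v = 14.
Deficit = 14 − 26/9 = 100/9 ≥ 0, confirming Bessel's inequality. (The deficit equals ||v − Σ <v,e_j> e_j||^2, the squared distance from v to span{e_j}.)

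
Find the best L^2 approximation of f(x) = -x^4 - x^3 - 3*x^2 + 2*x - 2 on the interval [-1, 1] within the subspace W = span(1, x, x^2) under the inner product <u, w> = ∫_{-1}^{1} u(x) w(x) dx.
g(x) = -27*x^2/7 + 7*x/5 - 67/35

The best approximation g ∈ W is the orthogonal projection of f onto W. Writing g = a_0 + a_1 x + a_2 x^2, the coefficients solve the normal equations G · a = b where
  G_{ij} = <φ_i, φ_j> and b_i = <f, φ_i>, with φ_0 = 1, φ_1 = x, φ_2 = x^2.
G =
  [2, 0, 2/3]
  [0, 2/3, 0]
  [2/3, 0, 2/5],
b = (-32/5, 14/15, -296/105).
Solving gives a_0 = -67/35, a_1 = 7/5, a_2 = -27/7, so
  g(x) = -27*x^2/7 + 7*x/5 - 67/35.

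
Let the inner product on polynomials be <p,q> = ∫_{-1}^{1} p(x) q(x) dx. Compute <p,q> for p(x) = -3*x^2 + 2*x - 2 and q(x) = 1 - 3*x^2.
<p,q> = 8/5

Expand the product: p(x)·q(x) = 9*x^4 - 6*x^3 + 3*x^2 + 2*x - 2.
∫_{-1}^{1} of each monomial x^k gives [2/(k+1) if k even, 0 if k odd]. Integrating term-by-term (or equivalently evaluating the antiderivative F(x) = 9*x^5/5 - 3*x^4/2 + x^3 + x^2 - 2*x at the endpoints):
  F(1) − F(−1) = 3/10 − (-13/10) = 8/5.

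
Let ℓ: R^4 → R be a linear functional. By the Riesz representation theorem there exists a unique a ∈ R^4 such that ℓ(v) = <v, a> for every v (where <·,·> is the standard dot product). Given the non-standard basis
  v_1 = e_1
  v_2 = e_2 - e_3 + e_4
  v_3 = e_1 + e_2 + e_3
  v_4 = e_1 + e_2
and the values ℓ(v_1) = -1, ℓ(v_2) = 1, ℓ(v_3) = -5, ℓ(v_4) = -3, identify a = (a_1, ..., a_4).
a = (-1, -2, -2, 1)

Write a = (a_1, ..., a_4) in the standard basis. For each basis vector v_i, ℓ(v_i) = <v_i, a> is a linear equation in the a_j's. Collect the n equations into a matrix system V a = ℓ, where row i of V is v_i (expressed in the standard basis). Since V is invertible (lower-triangular with 1s on the diagonal, up to permutation), solve by back-substitution:
  V =
[[1, 0, 0, 0],
 [0, 1, -1, 1],
 [1, 1, 1, 0],
 [1, 1, 0, 0]]
  V a = (-1, 1, -5, -3)
Solving gives a = (-1, -2, -2, 1).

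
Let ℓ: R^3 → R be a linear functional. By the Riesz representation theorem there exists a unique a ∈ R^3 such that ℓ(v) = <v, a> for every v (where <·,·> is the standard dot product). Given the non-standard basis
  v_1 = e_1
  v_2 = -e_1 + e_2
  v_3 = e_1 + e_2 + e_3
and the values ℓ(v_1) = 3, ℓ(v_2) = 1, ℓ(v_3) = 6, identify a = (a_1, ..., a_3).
a = (3, 4, -1)

Write a = (a_1, ..., a_3) in the standard basis. For each basis vector v_i, ℓ(v_i) = <v_i, a> is a linear equation in the a_j's. Collect the n equations into a matrix system V a = ℓ, where row i of V is v_i (expressed in the standard basis). Since V is invertible (lower-triangular with 1s on the diagonal, up to permutation), solve by back-substitution:
  V =
[[1, 0, 0],
 [-1, 1, 0],
 [1, 1, 1]]
  V a = (3, 1, 6)
Solving gives a = (3, 4, -1).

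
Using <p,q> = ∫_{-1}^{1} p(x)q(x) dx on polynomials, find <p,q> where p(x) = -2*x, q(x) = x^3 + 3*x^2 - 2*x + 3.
<p,q> = 28/15

Expand the product: p(x)·q(x) = -2*x^4 - 6*x^3 + 4*x^2 - 6*x.
∫_{-1}^{1} of each monomial x^k gives [2/(k+1) if k even, 0 if k odd]. Integrating term-by-term (or equivalently evaluating the antiderivative F(x) = -2*x^5/5 - 3*x^4/2 + 4*x^3/3 - 3*x^2 at the endpoints):
  F(1) − F(−1) = -107/30 − (-163/30) = 28/15.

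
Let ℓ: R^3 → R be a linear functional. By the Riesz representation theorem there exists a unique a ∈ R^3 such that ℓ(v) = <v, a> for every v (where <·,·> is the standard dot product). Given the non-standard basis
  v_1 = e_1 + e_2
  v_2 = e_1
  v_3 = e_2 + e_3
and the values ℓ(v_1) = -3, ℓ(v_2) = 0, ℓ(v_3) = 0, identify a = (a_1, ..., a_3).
a = (0, -3, 3)

Write a = (a_1, ..., a_3) in the standard basis. For each basis vector v_i, ℓ(v_i) = <v_i, a> is a linear equation in the a_j's. Collect the n equations into a matrix system V a = ℓ, where row i of V is v_i (expressed in the standard basis). Since V is invertible (lower-triangular with 1s on the diagonal, up to permutation), solve by back-substitution:
  V =
[[1, 1, 0],
 [1, 0, 0],
 [0, 1, 1]]
  V a = (-3, 0, 0)
Solving gives a = (0, -3, 3).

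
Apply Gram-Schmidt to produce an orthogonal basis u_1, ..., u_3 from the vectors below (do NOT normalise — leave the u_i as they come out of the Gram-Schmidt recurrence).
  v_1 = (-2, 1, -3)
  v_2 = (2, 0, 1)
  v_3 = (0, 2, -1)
Orthogonal basis:
  u_1 = (-2, 1, -3)
  u_2 = (1, 1/2, -1/2)
  u_3 = (-2/7, 8/7, 4/7)

Apply the Gram-Schmidt recurrence
  u_1 = v_1
  u_i = v_i − Σ_{j<i} ((v_i · u_j) / (u_j · u_j)) · u_j.

Step by step this gives:
  u_1 = (-2, 1, -3)
  u_2 = (1, 1/2, -1/2)
  u_3 = (-2/7, 8/7, 4/7)

Orthogonality check:
  u_2 · u_1 = 0 (should be 0)
  u_3 · u_1 = 0 (should be 0)
  u_3 · u_2 = 0 (should be 0)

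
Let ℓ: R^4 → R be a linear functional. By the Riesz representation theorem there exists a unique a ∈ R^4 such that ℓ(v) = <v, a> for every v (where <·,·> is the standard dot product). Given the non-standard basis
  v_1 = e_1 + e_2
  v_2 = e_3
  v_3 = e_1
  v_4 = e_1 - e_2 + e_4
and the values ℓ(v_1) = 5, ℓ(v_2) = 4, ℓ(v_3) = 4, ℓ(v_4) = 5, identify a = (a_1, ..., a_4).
a = (4, 1, 4, 2)

Write a = (a_1, ..., a_4) in the standard basis. For each basis vector v_i, ℓ(v_i) = <v_i, a> is a linear equation in the a_j's. Collect the n equations into a matrix system V a = ℓ, where row i of V is v_i (expressed in the standard basis). Since V is invertible (lower-triangular with 1s on the diagonal, up to permutation), solve by back-substitution:
  V =
[[1, 1, 0, 0],
 [0, 0, 1, 0],
 [1, 0, 0, 0],
 [1, -1, 0, 1]]
  V a = (5, 4, 4, 5)
Solving gives a = (4, 1, 4, 2).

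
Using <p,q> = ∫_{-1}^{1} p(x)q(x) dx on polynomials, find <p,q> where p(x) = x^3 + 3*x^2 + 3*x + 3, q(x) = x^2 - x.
<p,q> = 4/5

Expand the product: p(x)·q(x) = x^5 + 2*x^4 - 3*x.
∫_{-1}^{1} of each monomial x^k gives [2/(k+1) if k even, 0 if k odd]. Integrating term-by-term (or equivalently evaluating the antiderivative F(x) = x^6/6 + 2*x^5/5 - 3*x^2/2 at the endpoints):
  F(1) − F(−1) = -14/15 − (-26/15) = 4/5.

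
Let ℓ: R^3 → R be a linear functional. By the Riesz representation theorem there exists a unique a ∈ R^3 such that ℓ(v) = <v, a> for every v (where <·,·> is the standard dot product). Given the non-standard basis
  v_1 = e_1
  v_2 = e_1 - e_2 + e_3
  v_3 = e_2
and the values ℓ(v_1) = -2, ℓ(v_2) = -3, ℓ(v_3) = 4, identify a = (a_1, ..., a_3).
a = (-2, 4, 3)

Write a = (a_1, ..., a_3) in the standard basis. For each basis vector v_i, ℓ(v_i) = <v_i, a> is a linear equation in the a_j's. Collect the n equations into a matrix system V a = ℓ, where row i of V is v_i (expressed in the standard basis). Since V is invertible (lower-triangular with 1s on the diagonal, up to permutation), solve by back-substitution:
  V =
[[1, 0, 0],
 [1, -1, 1],
 [0, 1, 0]]
  V a = (-2, -3, 4)
Solving gives a = (-2, 4, 3).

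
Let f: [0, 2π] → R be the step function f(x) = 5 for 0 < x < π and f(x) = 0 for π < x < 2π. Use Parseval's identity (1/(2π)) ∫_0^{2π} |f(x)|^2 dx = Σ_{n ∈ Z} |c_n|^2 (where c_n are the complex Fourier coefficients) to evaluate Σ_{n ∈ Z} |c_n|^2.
Σ |c_n|^2 = 25/2

Parseval equates the L^2 energy of f (normalised by 1/(2π)) with the ℓ^2 sum of its Fourier coefficients: (1/(2π)) ∫_0^{2π} |f|^2 = Σ |c_n|^2.
Compute the left side: (1/(2π)) [∫_0^π 5^2 dx + ∫_π^{2π} 0^2 dx] = (1/(2π)) · (25π + 0π) = (25 + 0)/2 = 25/2.
So Σ_{n ∈ Z} |c_n|^2 = 25/2.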